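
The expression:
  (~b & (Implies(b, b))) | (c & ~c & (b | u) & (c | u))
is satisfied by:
  {b: False}


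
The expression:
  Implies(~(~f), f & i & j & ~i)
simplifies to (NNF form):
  ~f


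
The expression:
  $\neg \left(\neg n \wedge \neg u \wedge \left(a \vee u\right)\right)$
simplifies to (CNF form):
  $n \vee u \vee \neg a$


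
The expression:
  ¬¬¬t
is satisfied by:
  {t: False}


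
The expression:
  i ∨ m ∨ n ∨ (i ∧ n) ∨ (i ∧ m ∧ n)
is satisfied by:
  {i: True, n: True, m: True}
  {i: True, n: True, m: False}
  {i: True, m: True, n: False}
  {i: True, m: False, n: False}
  {n: True, m: True, i: False}
  {n: True, m: False, i: False}
  {m: True, n: False, i: False}


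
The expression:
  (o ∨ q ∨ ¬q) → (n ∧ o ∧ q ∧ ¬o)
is never true.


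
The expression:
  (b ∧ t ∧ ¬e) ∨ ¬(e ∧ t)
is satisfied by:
  {e: False, t: False}
  {t: True, e: False}
  {e: True, t: False}


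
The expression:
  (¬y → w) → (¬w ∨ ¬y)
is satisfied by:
  {w: False, y: False}
  {y: True, w: False}
  {w: True, y: False}


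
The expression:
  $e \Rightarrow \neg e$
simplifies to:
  $\neg e$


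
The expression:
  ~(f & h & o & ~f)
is always true.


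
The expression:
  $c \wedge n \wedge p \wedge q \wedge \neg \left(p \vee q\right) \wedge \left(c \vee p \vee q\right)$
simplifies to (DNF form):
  $\text{False}$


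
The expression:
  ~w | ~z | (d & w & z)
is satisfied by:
  {d: True, w: False, z: False}
  {w: False, z: False, d: False}
  {d: True, z: True, w: False}
  {z: True, w: False, d: False}
  {d: True, w: True, z: False}
  {w: True, d: False, z: False}
  {d: True, z: True, w: True}


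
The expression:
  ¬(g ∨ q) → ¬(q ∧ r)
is always true.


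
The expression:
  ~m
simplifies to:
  ~m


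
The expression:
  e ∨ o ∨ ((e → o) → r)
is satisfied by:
  {r: True, o: True, e: True}
  {r: True, o: True, e: False}
  {r: True, e: True, o: False}
  {r: True, e: False, o: False}
  {o: True, e: True, r: False}
  {o: True, e: False, r: False}
  {e: True, o: False, r: False}


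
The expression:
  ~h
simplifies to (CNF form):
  ~h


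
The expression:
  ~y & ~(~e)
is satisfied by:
  {e: True, y: False}


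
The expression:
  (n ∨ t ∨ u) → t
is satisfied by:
  {t: True, u: False, n: False}
  {n: True, t: True, u: False}
  {t: True, u: True, n: False}
  {n: True, t: True, u: True}
  {n: False, u: False, t: False}


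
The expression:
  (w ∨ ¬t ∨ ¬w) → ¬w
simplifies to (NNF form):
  ¬w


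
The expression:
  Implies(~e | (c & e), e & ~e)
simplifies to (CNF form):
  e & ~c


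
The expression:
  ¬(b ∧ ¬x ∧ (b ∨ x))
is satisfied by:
  {x: True, b: False}
  {b: False, x: False}
  {b: True, x: True}


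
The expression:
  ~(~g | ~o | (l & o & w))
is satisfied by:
  {g: True, o: True, l: False, w: False}
  {g: True, o: True, w: True, l: False}
  {g: True, o: True, l: True, w: False}


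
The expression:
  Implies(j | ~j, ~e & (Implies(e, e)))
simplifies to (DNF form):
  ~e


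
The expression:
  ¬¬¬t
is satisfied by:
  {t: False}


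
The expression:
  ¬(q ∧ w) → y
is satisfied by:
  {y: True, w: True, q: True}
  {y: True, w: True, q: False}
  {y: True, q: True, w: False}
  {y: True, q: False, w: False}
  {w: True, q: True, y: False}


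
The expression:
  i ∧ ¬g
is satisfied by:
  {i: True, g: False}


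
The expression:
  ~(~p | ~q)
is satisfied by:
  {p: True, q: True}


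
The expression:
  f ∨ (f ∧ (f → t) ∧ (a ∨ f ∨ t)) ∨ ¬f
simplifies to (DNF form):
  True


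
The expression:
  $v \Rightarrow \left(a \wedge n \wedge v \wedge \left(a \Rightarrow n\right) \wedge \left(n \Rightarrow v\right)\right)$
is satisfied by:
  {a: True, n: True, v: False}
  {a: True, n: False, v: False}
  {n: True, a: False, v: False}
  {a: False, n: False, v: False}
  {a: True, v: True, n: True}


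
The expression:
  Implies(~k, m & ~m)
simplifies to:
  k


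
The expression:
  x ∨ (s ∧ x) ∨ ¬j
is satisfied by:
  {x: True, j: False}
  {j: False, x: False}
  {j: True, x: True}


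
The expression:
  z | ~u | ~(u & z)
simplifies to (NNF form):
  True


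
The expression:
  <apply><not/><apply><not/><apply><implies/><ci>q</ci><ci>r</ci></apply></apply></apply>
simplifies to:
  <apply><or/><ci>r</ci><apply><not/><ci>q</ci></apply></apply>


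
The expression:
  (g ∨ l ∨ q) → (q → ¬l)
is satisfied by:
  {l: False, q: False}
  {q: True, l: False}
  {l: True, q: False}


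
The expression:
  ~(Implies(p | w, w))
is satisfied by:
  {p: True, w: False}


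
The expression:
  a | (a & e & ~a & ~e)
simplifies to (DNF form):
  a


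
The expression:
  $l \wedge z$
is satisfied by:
  {z: True, l: True}


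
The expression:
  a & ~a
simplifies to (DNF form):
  False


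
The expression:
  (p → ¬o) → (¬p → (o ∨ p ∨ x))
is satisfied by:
  {x: True, o: True, p: True}
  {x: True, o: True, p: False}
  {x: True, p: True, o: False}
  {x: True, p: False, o: False}
  {o: True, p: True, x: False}
  {o: True, p: False, x: False}
  {p: True, o: False, x: False}


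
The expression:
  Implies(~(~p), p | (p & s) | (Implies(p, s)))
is always true.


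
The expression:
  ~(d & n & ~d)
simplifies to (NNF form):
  True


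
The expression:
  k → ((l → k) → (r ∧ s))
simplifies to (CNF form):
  (r ∨ ¬k) ∧ (s ∨ ¬k)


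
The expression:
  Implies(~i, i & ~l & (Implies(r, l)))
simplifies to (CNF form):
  i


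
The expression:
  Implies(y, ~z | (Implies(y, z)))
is always true.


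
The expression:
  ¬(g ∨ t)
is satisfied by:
  {g: False, t: False}


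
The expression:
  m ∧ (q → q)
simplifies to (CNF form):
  m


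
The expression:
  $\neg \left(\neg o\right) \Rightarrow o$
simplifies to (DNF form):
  $\text{True}$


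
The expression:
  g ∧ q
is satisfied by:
  {g: True, q: True}


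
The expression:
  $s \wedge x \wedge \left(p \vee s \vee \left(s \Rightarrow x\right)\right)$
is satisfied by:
  {s: True, x: True}


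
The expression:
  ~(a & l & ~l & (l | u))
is always true.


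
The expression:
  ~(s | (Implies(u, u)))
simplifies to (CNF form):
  False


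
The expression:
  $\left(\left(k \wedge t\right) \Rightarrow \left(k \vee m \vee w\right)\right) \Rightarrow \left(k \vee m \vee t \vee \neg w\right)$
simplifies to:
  $k \vee m \vee t \vee \neg w$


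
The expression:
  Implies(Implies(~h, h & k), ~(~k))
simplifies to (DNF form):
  k | ~h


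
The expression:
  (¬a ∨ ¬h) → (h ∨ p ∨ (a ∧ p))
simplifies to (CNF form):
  h ∨ p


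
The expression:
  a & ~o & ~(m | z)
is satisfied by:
  {a: True, o: False, z: False, m: False}


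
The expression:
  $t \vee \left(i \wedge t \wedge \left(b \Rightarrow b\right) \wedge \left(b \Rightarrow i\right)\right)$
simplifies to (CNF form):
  $t$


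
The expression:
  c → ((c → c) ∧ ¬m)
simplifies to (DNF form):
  ¬c ∨ ¬m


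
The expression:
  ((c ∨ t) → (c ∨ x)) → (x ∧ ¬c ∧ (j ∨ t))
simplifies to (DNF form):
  (t ∧ ¬c) ∨ (j ∧ t ∧ ¬c) ∨ (j ∧ x ∧ ¬c) ∨ (t ∧ x ∧ ¬c)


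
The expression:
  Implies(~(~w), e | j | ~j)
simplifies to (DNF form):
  True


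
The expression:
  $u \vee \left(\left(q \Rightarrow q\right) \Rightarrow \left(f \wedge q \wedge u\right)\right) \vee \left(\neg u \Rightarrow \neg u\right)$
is always true.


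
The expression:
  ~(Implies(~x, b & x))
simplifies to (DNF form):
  ~x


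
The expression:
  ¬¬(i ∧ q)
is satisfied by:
  {i: True, q: True}


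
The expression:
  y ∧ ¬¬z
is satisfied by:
  {z: True, y: True}


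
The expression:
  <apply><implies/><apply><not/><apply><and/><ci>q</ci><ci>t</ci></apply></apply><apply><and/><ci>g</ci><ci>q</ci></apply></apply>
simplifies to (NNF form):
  <apply><and/><ci>q</ci><apply><or/><ci>g</ci><ci>t</ci></apply></apply>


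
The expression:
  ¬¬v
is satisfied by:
  {v: True}


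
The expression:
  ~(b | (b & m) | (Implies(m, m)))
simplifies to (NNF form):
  False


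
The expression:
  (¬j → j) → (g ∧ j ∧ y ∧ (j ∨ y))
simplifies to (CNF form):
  (g ∨ ¬j) ∧ (y ∨ ¬j)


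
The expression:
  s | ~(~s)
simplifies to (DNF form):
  s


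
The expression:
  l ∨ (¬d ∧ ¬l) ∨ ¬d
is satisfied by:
  {l: True, d: False}
  {d: False, l: False}
  {d: True, l: True}


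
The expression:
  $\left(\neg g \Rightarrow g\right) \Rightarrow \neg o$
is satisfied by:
  {g: False, o: False}
  {o: True, g: False}
  {g: True, o: False}


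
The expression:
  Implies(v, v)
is always true.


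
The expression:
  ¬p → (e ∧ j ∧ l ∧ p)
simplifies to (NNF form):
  p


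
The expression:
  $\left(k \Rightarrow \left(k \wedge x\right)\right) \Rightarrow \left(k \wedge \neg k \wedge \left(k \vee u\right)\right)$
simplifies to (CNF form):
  $k \wedge \neg x$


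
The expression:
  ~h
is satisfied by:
  {h: False}


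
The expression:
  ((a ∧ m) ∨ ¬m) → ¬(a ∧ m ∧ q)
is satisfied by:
  {m: False, q: False, a: False}
  {a: True, m: False, q: False}
  {q: True, m: False, a: False}
  {a: True, q: True, m: False}
  {m: True, a: False, q: False}
  {a: True, m: True, q: False}
  {q: True, m: True, a: False}


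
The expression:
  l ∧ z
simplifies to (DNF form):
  l ∧ z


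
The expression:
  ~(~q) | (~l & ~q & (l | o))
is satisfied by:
  {q: True, o: True, l: False}
  {q: True, o: False, l: False}
  {q: True, l: True, o: True}
  {q: True, l: True, o: False}
  {o: True, l: False, q: False}


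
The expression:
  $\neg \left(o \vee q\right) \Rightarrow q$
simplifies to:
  $o \vee q$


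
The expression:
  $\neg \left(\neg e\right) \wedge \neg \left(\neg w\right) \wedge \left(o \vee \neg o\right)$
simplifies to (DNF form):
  $e \wedge w$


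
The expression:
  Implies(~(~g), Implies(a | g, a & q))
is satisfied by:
  {q: True, a: True, g: False}
  {q: True, a: False, g: False}
  {a: True, q: False, g: False}
  {q: False, a: False, g: False}
  {q: True, g: True, a: True}


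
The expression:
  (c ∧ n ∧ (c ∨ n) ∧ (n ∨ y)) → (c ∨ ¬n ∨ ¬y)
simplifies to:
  True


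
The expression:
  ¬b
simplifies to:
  ¬b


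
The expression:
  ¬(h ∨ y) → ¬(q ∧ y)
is always true.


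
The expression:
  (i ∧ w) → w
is always true.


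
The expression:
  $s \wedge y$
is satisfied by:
  {s: True, y: True}


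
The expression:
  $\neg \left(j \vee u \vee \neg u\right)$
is never true.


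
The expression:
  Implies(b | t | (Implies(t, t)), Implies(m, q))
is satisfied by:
  {q: True, m: False}
  {m: False, q: False}
  {m: True, q: True}


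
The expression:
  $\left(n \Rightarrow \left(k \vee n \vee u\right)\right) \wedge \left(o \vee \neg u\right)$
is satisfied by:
  {o: True, u: False}
  {u: False, o: False}
  {u: True, o: True}


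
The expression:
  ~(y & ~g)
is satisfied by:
  {g: True, y: False}
  {y: False, g: False}
  {y: True, g: True}


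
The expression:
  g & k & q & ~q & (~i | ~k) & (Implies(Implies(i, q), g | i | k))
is never true.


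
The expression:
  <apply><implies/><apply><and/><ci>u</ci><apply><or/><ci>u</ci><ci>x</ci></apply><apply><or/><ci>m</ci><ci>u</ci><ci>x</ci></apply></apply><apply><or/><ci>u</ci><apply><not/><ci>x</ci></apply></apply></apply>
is always true.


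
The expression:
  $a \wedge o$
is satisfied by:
  {a: True, o: True}


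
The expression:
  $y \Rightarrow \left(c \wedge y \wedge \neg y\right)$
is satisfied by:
  {y: False}


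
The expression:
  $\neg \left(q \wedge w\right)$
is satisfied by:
  {w: False, q: False}
  {q: True, w: False}
  {w: True, q: False}


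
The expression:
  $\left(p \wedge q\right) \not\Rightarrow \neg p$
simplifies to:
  $p \wedge q$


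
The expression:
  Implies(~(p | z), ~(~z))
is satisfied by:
  {z: True, p: True}
  {z: True, p: False}
  {p: True, z: False}


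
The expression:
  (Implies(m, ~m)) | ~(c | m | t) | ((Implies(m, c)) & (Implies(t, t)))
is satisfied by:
  {c: True, m: False}
  {m: False, c: False}
  {m: True, c: True}


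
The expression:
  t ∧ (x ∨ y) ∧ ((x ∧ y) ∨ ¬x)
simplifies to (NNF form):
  t ∧ y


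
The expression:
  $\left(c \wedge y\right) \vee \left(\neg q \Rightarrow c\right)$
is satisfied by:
  {q: True, c: True}
  {q: True, c: False}
  {c: True, q: False}


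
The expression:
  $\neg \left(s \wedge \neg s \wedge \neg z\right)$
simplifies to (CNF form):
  $\text{True}$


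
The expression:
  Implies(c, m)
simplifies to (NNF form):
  m | ~c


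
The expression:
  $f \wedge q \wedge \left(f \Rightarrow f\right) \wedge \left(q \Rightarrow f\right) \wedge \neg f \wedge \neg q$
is never true.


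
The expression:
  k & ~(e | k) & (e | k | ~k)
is never true.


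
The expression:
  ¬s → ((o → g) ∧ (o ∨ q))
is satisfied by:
  {s: True, q: True, g: True, o: False}
  {s: True, q: True, g: False, o: False}
  {s: True, g: True, q: False, o: False}
  {s: True, g: False, q: False, o: False}
  {o: True, s: True, q: True, g: True}
  {o: True, s: True, q: True, g: False}
  {o: True, s: True, q: False, g: True}
  {o: True, s: True, q: False, g: False}
  {q: True, g: True, s: False, o: False}
  {q: True, s: False, g: False, o: False}
  {o: True, q: True, g: True, s: False}
  {o: True, g: True, s: False, q: False}


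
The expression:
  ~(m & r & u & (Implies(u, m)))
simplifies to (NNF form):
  ~m | ~r | ~u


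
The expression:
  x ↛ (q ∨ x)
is never true.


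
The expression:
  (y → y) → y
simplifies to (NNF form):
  y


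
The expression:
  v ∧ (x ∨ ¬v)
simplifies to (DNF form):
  v ∧ x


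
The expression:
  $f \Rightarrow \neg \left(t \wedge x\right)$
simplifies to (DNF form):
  $\neg f \vee \neg t \vee \neg x$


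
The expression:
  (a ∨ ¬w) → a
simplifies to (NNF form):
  a ∨ w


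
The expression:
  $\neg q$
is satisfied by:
  {q: False}


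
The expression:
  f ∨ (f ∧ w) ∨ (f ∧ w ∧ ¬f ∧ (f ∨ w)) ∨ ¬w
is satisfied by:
  {f: True, w: False}
  {w: False, f: False}
  {w: True, f: True}


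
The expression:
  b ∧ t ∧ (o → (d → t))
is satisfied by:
  {t: True, b: True}


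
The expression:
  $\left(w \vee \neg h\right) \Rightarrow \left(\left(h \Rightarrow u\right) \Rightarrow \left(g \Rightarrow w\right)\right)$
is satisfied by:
  {h: True, w: True, g: False}
  {h: True, g: False, w: False}
  {w: True, g: False, h: False}
  {w: False, g: False, h: False}
  {h: True, w: True, g: True}
  {h: True, g: True, w: False}
  {w: True, g: True, h: False}


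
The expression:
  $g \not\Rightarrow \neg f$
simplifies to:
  $f \wedge g$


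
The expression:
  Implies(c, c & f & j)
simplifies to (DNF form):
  ~c | (f & j)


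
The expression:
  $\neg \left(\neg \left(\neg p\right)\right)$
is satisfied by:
  {p: False}


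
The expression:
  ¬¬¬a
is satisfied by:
  {a: False}


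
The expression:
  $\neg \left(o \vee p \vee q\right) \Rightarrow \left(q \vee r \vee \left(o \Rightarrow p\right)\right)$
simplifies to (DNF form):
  $\text{True}$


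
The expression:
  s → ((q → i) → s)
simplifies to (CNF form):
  True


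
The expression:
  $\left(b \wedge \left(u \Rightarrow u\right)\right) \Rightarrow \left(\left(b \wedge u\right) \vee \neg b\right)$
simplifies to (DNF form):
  $u \vee \neg b$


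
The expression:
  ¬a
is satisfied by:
  {a: False}


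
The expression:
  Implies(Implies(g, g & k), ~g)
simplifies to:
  ~g | ~k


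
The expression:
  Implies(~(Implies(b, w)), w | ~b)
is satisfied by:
  {w: True, b: False}
  {b: False, w: False}
  {b: True, w: True}


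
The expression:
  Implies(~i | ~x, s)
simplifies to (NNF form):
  s | (i & x)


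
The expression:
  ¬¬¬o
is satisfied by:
  {o: False}


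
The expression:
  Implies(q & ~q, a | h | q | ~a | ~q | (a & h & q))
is always true.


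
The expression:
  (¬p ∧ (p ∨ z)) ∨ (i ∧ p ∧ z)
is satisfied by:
  {i: True, z: True, p: False}
  {z: True, p: False, i: False}
  {i: True, p: True, z: True}


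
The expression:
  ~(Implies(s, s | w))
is never true.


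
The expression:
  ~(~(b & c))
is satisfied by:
  {c: True, b: True}


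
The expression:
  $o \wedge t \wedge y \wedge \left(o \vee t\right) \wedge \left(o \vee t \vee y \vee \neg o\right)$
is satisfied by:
  {t: True, o: True, y: True}


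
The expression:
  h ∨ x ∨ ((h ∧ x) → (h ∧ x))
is always true.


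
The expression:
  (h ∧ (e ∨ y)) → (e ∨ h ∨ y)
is always true.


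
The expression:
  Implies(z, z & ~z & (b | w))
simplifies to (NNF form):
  ~z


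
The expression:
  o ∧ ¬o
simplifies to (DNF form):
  False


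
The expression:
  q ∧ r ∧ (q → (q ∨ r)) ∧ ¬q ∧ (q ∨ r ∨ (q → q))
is never true.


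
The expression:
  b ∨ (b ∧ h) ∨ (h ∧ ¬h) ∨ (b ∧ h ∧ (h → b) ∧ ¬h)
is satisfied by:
  {b: True}


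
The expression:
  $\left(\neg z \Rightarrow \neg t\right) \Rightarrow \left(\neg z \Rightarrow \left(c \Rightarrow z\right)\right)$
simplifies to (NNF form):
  $t \vee z \vee \neg c$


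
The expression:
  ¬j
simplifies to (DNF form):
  ¬j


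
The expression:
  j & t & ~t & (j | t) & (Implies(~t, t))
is never true.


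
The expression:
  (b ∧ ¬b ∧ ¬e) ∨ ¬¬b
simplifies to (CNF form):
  b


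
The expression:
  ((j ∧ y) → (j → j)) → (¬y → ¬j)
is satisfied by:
  {y: True, j: False}
  {j: False, y: False}
  {j: True, y: True}


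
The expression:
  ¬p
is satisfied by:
  {p: False}


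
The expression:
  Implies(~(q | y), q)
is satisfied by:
  {y: True, q: True}
  {y: True, q: False}
  {q: True, y: False}


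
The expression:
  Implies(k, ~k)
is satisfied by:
  {k: False}


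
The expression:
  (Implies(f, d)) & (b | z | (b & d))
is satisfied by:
  {d: True, z: True, b: True, f: False}
  {d: True, z: True, b: False, f: False}
  {d: True, b: True, z: False, f: False}
  {z: True, b: True, d: False, f: False}
  {z: True, d: False, b: False, f: False}
  {b: True, d: False, z: False, f: False}
  {f: True, d: True, z: True, b: True}
  {f: True, d: True, z: True, b: False}
  {f: True, d: True, b: True, z: False}


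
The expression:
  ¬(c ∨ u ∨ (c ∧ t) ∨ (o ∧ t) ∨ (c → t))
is never true.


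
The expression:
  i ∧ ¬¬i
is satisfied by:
  {i: True}


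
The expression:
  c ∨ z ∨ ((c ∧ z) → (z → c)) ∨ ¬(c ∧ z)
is always true.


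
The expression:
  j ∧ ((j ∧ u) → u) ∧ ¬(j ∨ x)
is never true.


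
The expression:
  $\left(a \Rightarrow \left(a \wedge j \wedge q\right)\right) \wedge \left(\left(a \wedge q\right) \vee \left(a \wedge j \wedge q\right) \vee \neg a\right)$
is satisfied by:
  {j: True, q: True, a: False}
  {j: True, q: False, a: False}
  {q: True, j: False, a: False}
  {j: False, q: False, a: False}
  {a: True, j: True, q: True}


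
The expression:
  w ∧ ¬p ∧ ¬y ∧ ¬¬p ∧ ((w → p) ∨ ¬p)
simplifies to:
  False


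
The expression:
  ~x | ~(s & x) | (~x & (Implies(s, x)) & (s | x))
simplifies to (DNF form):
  ~s | ~x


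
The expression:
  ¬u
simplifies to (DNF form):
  ¬u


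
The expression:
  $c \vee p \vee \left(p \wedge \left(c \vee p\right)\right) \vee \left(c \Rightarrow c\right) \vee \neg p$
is always true.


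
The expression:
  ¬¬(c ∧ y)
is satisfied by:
  {c: True, y: True}


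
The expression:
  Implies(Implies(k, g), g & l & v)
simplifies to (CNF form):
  (g | k) & (l | ~g) & (v | ~g)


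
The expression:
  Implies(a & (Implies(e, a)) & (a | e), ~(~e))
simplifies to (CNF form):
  e | ~a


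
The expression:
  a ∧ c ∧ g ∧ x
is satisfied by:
  {a: True, c: True, x: True, g: True}


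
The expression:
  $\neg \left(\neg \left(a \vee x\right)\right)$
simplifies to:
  $a \vee x$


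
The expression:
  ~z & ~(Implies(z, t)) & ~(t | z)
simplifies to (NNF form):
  False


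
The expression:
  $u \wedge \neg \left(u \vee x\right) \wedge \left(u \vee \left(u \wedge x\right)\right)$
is never true.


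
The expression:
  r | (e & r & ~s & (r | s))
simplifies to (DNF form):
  r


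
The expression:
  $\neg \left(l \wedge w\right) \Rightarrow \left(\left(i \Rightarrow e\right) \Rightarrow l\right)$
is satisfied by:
  {i: True, l: True, e: False}
  {l: True, e: False, i: False}
  {i: True, l: True, e: True}
  {l: True, e: True, i: False}
  {i: True, e: False, l: False}


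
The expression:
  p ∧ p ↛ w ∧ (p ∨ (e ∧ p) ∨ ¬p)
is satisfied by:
  {p: True, w: False}


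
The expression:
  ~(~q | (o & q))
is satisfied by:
  {q: True, o: False}


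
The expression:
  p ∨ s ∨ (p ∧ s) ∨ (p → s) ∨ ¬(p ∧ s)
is always true.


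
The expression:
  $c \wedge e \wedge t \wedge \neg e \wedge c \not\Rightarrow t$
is never true.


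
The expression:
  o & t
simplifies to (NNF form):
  o & t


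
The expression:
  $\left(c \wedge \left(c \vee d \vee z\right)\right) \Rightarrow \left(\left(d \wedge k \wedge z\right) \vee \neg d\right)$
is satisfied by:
  {z: True, k: True, c: False, d: False}
  {z: True, k: False, c: False, d: False}
  {k: True, z: False, c: False, d: False}
  {z: False, k: False, c: False, d: False}
  {d: True, z: True, k: True, c: False}
  {d: True, z: True, k: False, c: False}
  {d: True, k: True, z: False, c: False}
  {d: True, k: False, z: False, c: False}
  {z: True, c: True, k: True, d: False}
  {z: True, c: True, k: False, d: False}
  {c: True, k: True, z: False, d: False}
  {c: True, z: False, k: False, d: False}
  {d: True, z: True, c: True, k: True}


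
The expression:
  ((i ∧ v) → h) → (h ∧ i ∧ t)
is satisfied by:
  {i: True, t: True, v: True, h: False}
  {i: True, v: True, h: False, t: False}
  {i: True, t: True, h: True, v: True}
  {i: True, t: True, h: True, v: False}


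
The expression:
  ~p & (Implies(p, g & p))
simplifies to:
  ~p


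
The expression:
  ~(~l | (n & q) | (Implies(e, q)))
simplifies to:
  e & l & ~q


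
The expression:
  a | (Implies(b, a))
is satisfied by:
  {a: True, b: False}
  {b: False, a: False}
  {b: True, a: True}


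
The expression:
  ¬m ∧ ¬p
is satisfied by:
  {p: False, m: False}


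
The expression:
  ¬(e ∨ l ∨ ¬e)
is never true.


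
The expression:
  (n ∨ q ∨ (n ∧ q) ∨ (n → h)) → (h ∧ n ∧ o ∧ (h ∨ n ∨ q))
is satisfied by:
  {h: True, o: True, n: True}


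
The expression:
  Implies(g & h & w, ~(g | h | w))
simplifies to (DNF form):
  ~g | ~h | ~w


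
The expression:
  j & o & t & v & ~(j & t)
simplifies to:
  False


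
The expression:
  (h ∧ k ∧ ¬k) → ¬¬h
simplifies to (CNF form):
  True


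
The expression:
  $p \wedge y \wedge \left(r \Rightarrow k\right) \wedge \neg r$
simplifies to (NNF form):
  $p \wedge y \wedge \neg r$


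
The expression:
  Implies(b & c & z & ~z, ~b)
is always true.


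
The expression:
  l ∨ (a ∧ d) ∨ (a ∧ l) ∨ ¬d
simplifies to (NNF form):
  a ∨ l ∨ ¬d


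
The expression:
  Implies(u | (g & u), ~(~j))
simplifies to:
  j | ~u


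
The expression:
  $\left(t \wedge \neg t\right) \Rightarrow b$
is always true.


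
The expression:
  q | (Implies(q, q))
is always true.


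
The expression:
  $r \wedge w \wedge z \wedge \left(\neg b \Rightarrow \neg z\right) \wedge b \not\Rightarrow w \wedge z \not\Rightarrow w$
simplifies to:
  $\text{False}$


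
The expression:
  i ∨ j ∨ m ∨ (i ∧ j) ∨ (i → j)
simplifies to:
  True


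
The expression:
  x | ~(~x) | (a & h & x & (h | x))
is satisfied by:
  {x: True}


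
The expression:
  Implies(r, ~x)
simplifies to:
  ~r | ~x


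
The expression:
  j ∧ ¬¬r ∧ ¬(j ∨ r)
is never true.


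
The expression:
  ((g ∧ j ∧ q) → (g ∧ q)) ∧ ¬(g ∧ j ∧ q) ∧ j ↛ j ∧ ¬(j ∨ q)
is never true.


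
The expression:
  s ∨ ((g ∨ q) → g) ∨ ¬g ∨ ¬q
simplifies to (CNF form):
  True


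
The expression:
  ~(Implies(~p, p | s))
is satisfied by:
  {p: False, s: False}


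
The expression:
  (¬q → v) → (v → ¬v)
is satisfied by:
  {v: False}


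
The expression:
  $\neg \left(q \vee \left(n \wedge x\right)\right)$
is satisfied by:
  {q: False, x: False, n: False}
  {n: True, q: False, x: False}
  {x: True, q: False, n: False}


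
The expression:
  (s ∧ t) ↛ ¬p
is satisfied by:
  {t: True, p: True, s: True}


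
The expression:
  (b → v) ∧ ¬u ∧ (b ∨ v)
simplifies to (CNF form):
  v ∧ ¬u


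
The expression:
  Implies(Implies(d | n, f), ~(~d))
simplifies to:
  d | (n & ~f)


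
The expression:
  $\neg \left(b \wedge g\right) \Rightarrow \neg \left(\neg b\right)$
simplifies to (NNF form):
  $b$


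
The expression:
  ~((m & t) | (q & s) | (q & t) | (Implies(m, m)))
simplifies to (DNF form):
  False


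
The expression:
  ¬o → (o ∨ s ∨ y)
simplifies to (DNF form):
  o ∨ s ∨ y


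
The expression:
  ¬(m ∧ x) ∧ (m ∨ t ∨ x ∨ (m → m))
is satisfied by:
  {m: False, x: False}
  {x: True, m: False}
  {m: True, x: False}


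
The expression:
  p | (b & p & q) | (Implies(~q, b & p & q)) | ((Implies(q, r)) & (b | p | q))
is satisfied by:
  {b: True, q: True, p: True}
  {b: True, q: True, p: False}
  {b: True, p: True, q: False}
  {b: True, p: False, q: False}
  {q: True, p: True, b: False}
  {q: True, p: False, b: False}
  {p: True, q: False, b: False}


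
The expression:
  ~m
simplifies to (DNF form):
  ~m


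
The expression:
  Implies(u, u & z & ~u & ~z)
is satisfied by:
  {u: False}


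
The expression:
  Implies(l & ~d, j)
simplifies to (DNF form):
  d | j | ~l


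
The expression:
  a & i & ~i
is never true.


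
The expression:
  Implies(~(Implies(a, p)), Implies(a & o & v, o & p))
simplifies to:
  p | ~a | ~o | ~v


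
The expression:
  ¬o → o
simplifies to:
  o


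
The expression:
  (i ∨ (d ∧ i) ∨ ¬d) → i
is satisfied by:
  {i: True, d: True}
  {i: True, d: False}
  {d: True, i: False}


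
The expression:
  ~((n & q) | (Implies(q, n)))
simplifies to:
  q & ~n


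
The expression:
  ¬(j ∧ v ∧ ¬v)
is always true.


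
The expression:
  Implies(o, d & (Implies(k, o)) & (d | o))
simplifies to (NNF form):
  d | ~o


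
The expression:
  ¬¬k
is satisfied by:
  {k: True}


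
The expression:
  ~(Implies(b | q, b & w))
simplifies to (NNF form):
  (b & ~w) | (q & ~b)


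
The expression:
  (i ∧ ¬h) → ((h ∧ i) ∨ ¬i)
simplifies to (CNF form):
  h ∨ ¬i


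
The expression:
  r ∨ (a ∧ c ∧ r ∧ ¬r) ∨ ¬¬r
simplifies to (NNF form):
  r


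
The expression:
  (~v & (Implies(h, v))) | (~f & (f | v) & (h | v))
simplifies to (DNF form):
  (v & ~f) | (~h & ~v)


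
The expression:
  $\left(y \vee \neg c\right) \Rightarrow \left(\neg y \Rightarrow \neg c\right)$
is always true.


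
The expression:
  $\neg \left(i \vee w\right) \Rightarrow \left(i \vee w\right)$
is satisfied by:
  {i: True, w: True}
  {i: True, w: False}
  {w: True, i: False}


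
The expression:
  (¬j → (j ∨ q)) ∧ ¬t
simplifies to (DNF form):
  (j ∧ ¬t) ∨ (q ∧ ¬t)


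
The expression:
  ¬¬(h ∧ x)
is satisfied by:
  {h: True, x: True}


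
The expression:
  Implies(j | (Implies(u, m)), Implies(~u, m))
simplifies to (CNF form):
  m | u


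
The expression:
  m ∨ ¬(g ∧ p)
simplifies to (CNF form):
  m ∨ ¬g ∨ ¬p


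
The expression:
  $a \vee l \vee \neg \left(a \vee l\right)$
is always true.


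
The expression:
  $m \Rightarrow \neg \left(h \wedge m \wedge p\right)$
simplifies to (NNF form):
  $\neg h \vee \neg m \vee \neg p$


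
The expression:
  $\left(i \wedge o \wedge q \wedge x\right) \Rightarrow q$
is always true.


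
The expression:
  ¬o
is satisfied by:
  {o: False}


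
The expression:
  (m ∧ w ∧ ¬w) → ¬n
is always true.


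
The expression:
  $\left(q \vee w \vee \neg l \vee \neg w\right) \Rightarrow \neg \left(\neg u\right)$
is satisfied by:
  {u: True}


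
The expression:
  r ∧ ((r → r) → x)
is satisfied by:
  {r: True, x: True}


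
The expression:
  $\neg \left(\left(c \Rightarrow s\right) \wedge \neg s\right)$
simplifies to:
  $c \vee s$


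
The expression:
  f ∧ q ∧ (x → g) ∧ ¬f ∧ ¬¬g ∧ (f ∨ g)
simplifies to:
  False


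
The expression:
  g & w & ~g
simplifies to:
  False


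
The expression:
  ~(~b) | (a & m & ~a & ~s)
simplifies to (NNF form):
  b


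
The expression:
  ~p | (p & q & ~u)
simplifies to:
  ~p | (q & ~u)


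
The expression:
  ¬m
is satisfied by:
  {m: False}


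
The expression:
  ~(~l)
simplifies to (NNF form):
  l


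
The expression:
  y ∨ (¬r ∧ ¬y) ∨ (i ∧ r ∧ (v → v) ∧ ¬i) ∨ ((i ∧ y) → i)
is always true.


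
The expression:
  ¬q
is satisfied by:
  {q: False}


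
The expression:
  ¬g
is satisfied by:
  {g: False}


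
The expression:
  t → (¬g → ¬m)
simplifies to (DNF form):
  g ∨ ¬m ∨ ¬t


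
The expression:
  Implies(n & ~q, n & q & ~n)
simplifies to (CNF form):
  q | ~n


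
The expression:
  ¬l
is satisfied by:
  {l: False}


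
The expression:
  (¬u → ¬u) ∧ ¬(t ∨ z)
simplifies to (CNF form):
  ¬t ∧ ¬z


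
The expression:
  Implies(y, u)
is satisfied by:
  {u: True, y: False}
  {y: False, u: False}
  {y: True, u: True}


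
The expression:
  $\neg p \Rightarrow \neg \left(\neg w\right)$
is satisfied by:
  {p: True, w: True}
  {p: True, w: False}
  {w: True, p: False}


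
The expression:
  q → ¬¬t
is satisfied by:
  {t: True, q: False}
  {q: False, t: False}
  {q: True, t: True}


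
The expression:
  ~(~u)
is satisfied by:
  {u: True}


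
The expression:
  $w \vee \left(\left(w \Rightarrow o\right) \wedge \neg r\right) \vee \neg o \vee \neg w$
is always true.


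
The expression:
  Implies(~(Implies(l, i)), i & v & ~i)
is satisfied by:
  {i: True, l: False}
  {l: False, i: False}
  {l: True, i: True}


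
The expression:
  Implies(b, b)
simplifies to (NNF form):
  True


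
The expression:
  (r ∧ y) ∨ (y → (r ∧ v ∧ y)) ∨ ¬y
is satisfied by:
  {r: True, y: False}
  {y: False, r: False}
  {y: True, r: True}


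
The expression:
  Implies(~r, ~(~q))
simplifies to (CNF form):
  q | r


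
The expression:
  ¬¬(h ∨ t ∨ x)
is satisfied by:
  {x: True, t: True, h: True}
  {x: True, t: True, h: False}
  {x: True, h: True, t: False}
  {x: True, h: False, t: False}
  {t: True, h: True, x: False}
  {t: True, h: False, x: False}
  {h: True, t: False, x: False}


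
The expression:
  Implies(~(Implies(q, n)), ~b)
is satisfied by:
  {n: True, q: False, b: False}
  {q: False, b: False, n: False}
  {n: True, b: True, q: False}
  {b: True, q: False, n: False}
  {n: True, q: True, b: False}
  {q: True, n: False, b: False}
  {n: True, b: True, q: True}


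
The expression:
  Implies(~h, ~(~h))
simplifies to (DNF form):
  h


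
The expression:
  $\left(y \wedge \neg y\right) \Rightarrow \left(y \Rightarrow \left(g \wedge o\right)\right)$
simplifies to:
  $\text{True}$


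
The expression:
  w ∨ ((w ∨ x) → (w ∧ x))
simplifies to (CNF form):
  w ∨ ¬x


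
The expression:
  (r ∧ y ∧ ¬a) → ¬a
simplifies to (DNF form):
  True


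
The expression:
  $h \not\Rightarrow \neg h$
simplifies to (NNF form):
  $h$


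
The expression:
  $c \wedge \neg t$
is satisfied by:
  {c: True, t: False}


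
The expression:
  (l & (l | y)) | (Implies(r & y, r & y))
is always true.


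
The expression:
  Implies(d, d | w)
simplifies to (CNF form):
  True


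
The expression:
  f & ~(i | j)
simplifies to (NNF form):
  f & ~i & ~j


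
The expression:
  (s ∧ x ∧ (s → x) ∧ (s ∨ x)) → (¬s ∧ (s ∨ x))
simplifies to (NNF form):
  ¬s ∨ ¬x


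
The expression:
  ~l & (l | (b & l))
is never true.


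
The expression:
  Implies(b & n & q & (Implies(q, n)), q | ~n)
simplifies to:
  True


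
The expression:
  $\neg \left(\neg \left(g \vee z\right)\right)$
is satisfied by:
  {z: True, g: True}
  {z: True, g: False}
  {g: True, z: False}


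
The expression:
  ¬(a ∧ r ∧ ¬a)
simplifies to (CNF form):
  True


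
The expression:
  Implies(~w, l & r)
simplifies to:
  w | (l & r)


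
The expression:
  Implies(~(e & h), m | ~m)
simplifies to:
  True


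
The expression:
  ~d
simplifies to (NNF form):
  ~d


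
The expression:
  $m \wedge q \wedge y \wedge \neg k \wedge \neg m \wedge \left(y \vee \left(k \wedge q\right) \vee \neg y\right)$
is never true.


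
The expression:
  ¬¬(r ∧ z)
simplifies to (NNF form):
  r ∧ z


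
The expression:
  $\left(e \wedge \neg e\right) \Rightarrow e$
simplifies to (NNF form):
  $\text{True}$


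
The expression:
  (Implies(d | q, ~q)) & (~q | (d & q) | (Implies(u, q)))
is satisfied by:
  {q: False}


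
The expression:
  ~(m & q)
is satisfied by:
  {m: False, q: False}
  {q: True, m: False}
  {m: True, q: False}


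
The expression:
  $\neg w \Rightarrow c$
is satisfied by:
  {c: True, w: True}
  {c: True, w: False}
  {w: True, c: False}


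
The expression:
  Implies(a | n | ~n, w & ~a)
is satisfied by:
  {w: True, a: False}


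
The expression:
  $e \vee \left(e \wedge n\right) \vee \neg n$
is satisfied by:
  {e: True, n: False}
  {n: False, e: False}
  {n: True, e: True}


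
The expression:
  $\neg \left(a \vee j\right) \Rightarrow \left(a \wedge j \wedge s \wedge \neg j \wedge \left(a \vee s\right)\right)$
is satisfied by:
  {a: True, j: True}
  {a: True, j: False}
  {j: True, a: False}


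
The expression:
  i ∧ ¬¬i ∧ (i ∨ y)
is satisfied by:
  {i: True}


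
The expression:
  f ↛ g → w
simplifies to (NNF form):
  g ∨ w ∨ ¬f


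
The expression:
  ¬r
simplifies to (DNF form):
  ¬r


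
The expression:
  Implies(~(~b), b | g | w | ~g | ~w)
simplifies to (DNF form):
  True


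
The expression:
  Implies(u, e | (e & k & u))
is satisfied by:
  {e: True, u: False}
  {u: False, e: False}
  {u: True, e: True}


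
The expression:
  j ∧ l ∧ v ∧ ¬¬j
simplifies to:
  j ∧ l ∧ v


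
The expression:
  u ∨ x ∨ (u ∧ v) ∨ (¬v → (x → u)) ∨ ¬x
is always true.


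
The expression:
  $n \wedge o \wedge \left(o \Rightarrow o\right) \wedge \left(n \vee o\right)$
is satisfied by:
  {o: True, n: True}


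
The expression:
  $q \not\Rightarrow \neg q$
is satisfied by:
  {q: True}


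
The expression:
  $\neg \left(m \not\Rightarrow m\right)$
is always true.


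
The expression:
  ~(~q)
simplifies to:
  q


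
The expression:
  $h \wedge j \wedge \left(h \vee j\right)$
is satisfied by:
  {h: True, j: True}


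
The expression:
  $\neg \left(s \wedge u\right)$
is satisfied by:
  {s: False, u: False}
  {u: True, s: False}
  {s: True, u: False}


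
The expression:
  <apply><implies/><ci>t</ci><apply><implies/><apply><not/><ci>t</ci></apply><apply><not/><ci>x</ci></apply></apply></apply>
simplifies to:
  <true/>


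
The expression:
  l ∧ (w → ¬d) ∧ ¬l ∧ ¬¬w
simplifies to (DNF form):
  False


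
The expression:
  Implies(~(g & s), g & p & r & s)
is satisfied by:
  {s: True, g: True}


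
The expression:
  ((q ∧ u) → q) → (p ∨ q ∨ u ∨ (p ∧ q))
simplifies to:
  p ∨ q ∨ u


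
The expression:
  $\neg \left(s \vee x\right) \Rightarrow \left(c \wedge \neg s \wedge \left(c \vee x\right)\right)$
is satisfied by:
  {x: True, c: True, s: True}
  {x: True, c: True, s: False}
  {x: True, s: True, c: False}
  {x: True, s: False, c: False}
  {c: True, s: True, x: False}
  {c: True, s: False, x: False}
  {s: True, c: False, x: False}


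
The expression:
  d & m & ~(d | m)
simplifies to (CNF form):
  False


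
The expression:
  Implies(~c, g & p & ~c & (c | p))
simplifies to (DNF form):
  c | (g & p)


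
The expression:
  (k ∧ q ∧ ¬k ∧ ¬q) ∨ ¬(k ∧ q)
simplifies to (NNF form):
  ¬k ∨ ¬q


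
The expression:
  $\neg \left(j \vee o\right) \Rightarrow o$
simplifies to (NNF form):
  $j \vee o$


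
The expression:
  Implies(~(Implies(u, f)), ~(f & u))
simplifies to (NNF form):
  True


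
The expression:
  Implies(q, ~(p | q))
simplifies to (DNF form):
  ~q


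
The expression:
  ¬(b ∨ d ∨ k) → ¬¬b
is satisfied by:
  {b: True, d: True, k: True}
  {b: True, d: True, k: False}
  {b: True, k: True, d: False}
  {b: True, k: False, d: False}
  {d: True, k: True, b: False}
  {d: True, k: False, b: False}
  {k: True, d: False, b: False}


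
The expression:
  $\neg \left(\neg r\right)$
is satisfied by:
  {r: True}


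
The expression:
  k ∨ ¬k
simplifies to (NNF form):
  True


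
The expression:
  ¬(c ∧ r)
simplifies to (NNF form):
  ¬c ∨ ¬r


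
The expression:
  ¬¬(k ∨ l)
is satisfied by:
  {k: True, l: True}
  {k: True, l: False}
  {l: True, k: False}


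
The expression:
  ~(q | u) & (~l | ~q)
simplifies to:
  ~q & ~u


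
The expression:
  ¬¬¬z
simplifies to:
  ¬z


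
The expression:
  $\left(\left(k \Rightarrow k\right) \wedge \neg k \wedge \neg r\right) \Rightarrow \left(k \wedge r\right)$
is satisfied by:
  {r: True, k: True}
  {r: True, k: False}
  {k: True, r: False}


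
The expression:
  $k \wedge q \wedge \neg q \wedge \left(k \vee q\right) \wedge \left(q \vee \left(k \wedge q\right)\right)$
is never true.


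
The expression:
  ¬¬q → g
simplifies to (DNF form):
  g ∨ ¬q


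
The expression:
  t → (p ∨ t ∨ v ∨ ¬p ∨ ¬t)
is always true.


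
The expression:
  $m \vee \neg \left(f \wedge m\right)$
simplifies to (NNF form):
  $\text{True}$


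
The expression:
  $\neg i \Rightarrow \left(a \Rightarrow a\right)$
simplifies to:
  $\text{True}$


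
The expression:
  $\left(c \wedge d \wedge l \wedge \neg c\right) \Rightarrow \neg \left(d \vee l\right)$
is always true.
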